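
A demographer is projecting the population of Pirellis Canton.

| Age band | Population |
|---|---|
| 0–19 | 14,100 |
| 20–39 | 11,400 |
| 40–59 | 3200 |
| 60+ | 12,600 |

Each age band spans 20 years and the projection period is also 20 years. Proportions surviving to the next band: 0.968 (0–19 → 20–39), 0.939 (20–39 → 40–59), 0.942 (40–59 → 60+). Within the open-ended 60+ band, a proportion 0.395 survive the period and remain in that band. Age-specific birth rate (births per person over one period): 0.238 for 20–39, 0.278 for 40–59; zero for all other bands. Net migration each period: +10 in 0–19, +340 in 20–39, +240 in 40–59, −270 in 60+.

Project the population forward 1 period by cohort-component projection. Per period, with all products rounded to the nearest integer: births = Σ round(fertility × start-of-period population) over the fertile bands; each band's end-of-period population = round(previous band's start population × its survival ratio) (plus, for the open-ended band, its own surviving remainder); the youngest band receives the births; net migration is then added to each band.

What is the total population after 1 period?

[period 1]
Births: 11400 × 0.238 = 2713  |  3200 × 0.278 = 890 ⇒ total 3603
20–39: 14100 × 0.968 = 13649
40–59: 11400 × 0.939 = 10705
60+: 3200 × 0.942 + 12600 × 0.395 = 3014 + 4977 = 7991
Net migration: 0–19 + 10 → 3613; 20–39 + 340 → 13989; 40–59 + 240 → 10945; 60+ − 270 → 7721
Giving 3613 / 13989 / 10945 / 7721.
Total after period 1: 3613 + 13989 + 10945 + 7721 = 36268

36268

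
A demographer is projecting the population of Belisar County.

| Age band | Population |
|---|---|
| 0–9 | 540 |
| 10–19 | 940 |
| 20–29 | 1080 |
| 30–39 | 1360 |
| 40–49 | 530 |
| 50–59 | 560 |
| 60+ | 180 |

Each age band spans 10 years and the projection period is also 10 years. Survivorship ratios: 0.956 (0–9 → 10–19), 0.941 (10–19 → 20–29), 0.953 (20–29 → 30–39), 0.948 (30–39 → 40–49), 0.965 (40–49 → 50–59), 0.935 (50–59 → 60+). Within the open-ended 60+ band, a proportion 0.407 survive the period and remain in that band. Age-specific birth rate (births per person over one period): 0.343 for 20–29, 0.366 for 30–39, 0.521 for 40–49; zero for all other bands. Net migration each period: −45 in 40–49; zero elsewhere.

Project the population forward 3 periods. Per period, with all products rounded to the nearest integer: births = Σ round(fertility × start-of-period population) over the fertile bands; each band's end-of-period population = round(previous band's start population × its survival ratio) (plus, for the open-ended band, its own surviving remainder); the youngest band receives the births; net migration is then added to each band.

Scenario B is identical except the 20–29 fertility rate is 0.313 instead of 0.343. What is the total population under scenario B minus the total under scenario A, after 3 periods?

Numbering the bands 1..7 from youngest to oldest:
Period 1:
Births: 1080 * 0.343 = 370  |  1360 * 0.366 = 498  |  530 * 0.521 = 276 ⇒ total 1144
Band 2: 540 * 0.956 = 516
Band 3: 940 * 0.941 = 885
Band 4: 1080 * 0.953 = 1029
Band 5: 1360 * 0.948 = 1289
Band 6: 530 * 0.965 = 511
Band 7: 560 * 0.935 + 180 * 0.407 = 524 + 73 = 597
Net migration: Band 5 − 45 → 1244
End of period: [1144, 516, 885, 1029, 1244, 511, 597]
Period 2:
Births: 885 * 0.343 = 304  |  1029 * 0.366 = 377  |  1244 * 0.521 = 648 ⇒ total 1329
Band 2: 1144 * 0.956 = 1094
Band 3: 516 * 0.941 = 486
Band 4: 885 * 0.953 = 843
Band 5: 1029 * 0.948 = 975
Band 6: 1244 * 0.965 = 1200
Band 7: 511 * 0.935 + 597 * 0.407 = 478 + 243 = 721
Net migration: Band 5 − 45 → 930
End of period: [1329, 1094, 486, 843, 930, 1200, 721]
Period 3:
Births: 486 * 0.343 = 167  |  843 * 0.366 = 309  |  930 * 0.521 = 485 ⇒ total 961
Band 2: 1329 * 0.956 = 1271
Band 3: 1094 * 0.941 = 1029
Band 4: 486 * 0.953 = 463
Band 5: 843 * 0.948 = 799
Band 6: 930 * 0.965 = 897
Band 7: 1200 * 0.935 + 721 * 0.407 = 1122 + 293 = 1415
Net migration: Band 5 − 45 → 754
End of period: [961, 1271, 1029, 463, 754, 897, 1415]
Scenario A total after 3 periods: 6790
Scenario B projection —
Period 1:
Births: 1080 * 0.313 = 338  |  1360 * 0.366 = 498  |  530 * 0.521 = 276 ⇒ total 1112
Band 2: 540 * 0.956 = 516
Band 3: 940 * 0.941 = 885
Band 4: 1080 * 0.953 = 1029
Band 5: 1360 * 0.948 = 1289
Band 6: 530 * 0.965 = 511
Band 7: 560 * 0.935 + 180 * 0.407 = 524 + 73 = 597
Net migration: Band 5 − 45 → 1244
End of period: [1112, 516, 885, 1029, 1244, 511, 597]
Period 2:
Births: 885 * 0.313 = 277  |  1029 * 0.366 = 377  |  1244 * 0.521 = 648 ⇒ total 1302
Band 2: 1112 * 0.956 = 1063
Band 3: 516 * 0.941 = 486
Band 4: 885 * 0.953 = 843
Band 5: 1029 * 0.948 = 975
Band 6: 1244 * 0.965 = 1200
Band 7: 511 * 0.935 + 597 * 0.407 = 478 + 243 = 721
Net migration: Band 5 − 45 → 930
End of period: [1302, 1063, 486, 843, 930, 1200, 721]
Period 3:
Births: 486 * 0.313 = 152  |  843 * 0.366 = 309  |  930 * 0.521 = 485 ⇒ total 946
Band 2: 1302 * 0.956 = 1245
Band 3: 1063 * 0.941 = 1000
Band 4: 486 * 0.953 = 463
Band 5: 843 * 0.948 = 799
Band 6: 930 * 0.965 = 897
Band 7: 1200 * 0.935 + 721 * 0.407 = 1122 + 293 = 1415
Net migration: Band 5 − 45 → 754
End of period: [946, 1245, 1000, 463, 754, 897, 1415]
Scenario B total after 3 periods: 6720
Difference B − A = 6720 − 6790 = -70

-70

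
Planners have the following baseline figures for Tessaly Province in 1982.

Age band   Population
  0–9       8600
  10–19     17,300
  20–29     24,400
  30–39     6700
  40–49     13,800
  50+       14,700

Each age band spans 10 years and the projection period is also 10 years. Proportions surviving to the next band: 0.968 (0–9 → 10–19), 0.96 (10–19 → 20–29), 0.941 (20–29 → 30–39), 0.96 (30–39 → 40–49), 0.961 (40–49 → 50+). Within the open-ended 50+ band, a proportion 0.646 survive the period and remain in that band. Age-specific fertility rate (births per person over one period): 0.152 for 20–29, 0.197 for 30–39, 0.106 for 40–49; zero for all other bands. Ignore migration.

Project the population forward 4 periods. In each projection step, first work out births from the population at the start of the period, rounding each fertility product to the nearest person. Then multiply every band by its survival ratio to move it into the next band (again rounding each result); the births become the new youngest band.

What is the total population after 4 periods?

Numbering the bands 1..6 from youngest to oldest:
Period 1:
Births: 24400 * 0.152 = 3709, 6700 * 0.197 = 1320, 13800 * 0.106 = 1463 — total 6492
Band 2: 8600 * 0.968 = 8325
Band 3: 17300 * 0.96 = 16608
Band 4: 24400 * 0.941 = 22960
Band 5: 6700 * 0.96 = 6432
Band 6: 13800 * 0.961 + 14700 * 0.646 = 13262 + 9496 = 22758
Population now: 0–9=6492, 10–19=8325, 20–29=16608, 30–39=22960, 40–49=6432, 50+=22758
Period 2:
Births: 16608 * 0.152 = 2524, 22960 * 0.197 = 4523, 6432 * 0.106 = 682 — total 7729
Band 2: 6492 * 0.968 = 6284
Band 3: 8325 * 0.96 = 7992
Band 4: 16608 * 0.941 = 15628
Band 5: 22960 * 0.96 = 22042
Band 6: 6432 * 0.961 + 22758 * 0.646 = 6181 + 14702 = 20883
Population now: 0–9=7729, 10–19=6284, 20–29=7992, 30–39=15628, 40–49=22042, 50+=20883
Period 3:
Births: 7992 * 0.152 = 1215, 15628 * 0.197 = 3079, 22042 * 0.106 = 2336 — total 6630
Band 2: 7729 * 0.968 = 7482
Band 3: 6284 * 0.96 = 6033
Band 4: 7992 * 0.941 = 7520
Band 5: 15628 * 0.96 = 15003
Band 6: 22042 * 0.961 + 20883 * 0.646 = 21182 + 13490 = 34672
Population now: 0–9=6630, 10–19=7482, 20–29=6033, 30–39=7520, 40–49=15003, 50+=34672
Period 4:
Births: 6033 * 0.152 = 917, 7520 * 0.197 = 1481, 15003 * 0.106 = 1590 — total 3988
Band 2: 6630 * 0.968 = 6418
Band 3: 7482 * 0.96 = 7183
Band 4: 6033 * 0.941 = 5677
Band 5: 7520 * 0.96 = 7219
Band 6: 15003 * 0.961 + 34672 * 0.646 = 14418 + 22398 = 36816
Population now: 0–9=3988, 10–19=6418, 20–29=7183, 30–39=5677, 40–49=7219, 50+=36816
Total after period 4: 3988 + 6418 + 7183 + 5677 + 7219 + 36816 = 67301

67301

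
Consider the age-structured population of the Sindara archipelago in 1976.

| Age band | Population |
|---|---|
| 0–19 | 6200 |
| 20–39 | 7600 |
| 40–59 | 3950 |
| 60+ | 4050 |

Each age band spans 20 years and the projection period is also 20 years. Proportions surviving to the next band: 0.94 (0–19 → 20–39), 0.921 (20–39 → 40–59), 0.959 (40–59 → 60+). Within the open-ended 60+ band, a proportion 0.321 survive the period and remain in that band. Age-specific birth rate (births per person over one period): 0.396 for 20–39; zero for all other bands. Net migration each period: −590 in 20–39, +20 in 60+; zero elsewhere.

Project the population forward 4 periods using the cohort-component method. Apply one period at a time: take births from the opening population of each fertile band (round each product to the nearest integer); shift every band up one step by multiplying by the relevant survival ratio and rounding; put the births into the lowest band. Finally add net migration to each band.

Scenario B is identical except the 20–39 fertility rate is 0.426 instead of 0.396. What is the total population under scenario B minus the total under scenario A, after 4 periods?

Call the bands 1 to 4, youngest first.
After projecting period 1:
Births: 7600 * 0.396 = 3010
Band 2: 6200 * 0.94 = 5828
Band 3: 7600 * 0.921 = 7000
Band 4: 3950 * 0.959 + 4050 * 0.321 = 3788 + 1300 = 5088
Net migration: Band 2 − 590 → 5238; Band 4 + 20 → 5108
End of period: [3010, 5238, 7000, 5108]
After projecting period 2:
Births: 5238 * 0.396 = 2074
Band 2: 3010 * 0.94 = 2829
Band 3: 5238 * 0.921 = 4824
Band 4: 7000 * 0.959 + 5108 * 0.321 = 6713 + 1640 = 8353
Net migration: Band 2 − 590 → 2239; Band 4 + 20 → 8373
End of period: [2074, 2239, 4824, 8373]
After projecting period 3:
Births: 2239 * 0.396 = 887
Band 2: 2074 * 0.94 = 1950
Band 3: 2239 * 0.921 = 2062
Band 4: 4824 * 0.959 + 8373 * 0.321 = 4626 + 2688 = 7314
Net migration: Band 2 − 590 → 1360; Band 4 + 20 → 7334
End of period: [887, 1360, 2062, 7334]
After projecting period 4:
Births: 1360 * 0.396 = 539
Band 2: 887 * 0.94 = 834
Band 3: 1360 * 0.921 = 1253
Band 4: 2062 * 0.959 + 7334 * 0.321 = 1977 + 2354 = 4331
Net migration: Band 2 − 590 → 244; Band 4 + 20 → 4351
End of period: [539, 244, 1253, 4351]
Scenario A total after 4 periods: 6387
Scenario B projection —
After projecting period 1:
Births: 7600 * 0.426 = 3238
Band 2: 6200 * 0.94 = 5828
Band 3: 7600 * 0.921 = 7000
Band 4: 3950 * 0.959 + 4050 * 0.321 = 3788 + 1300 = 5088
Net migration: Band 2 − 590 → 5238; Band 4 + 20 → 5108
End of period: [3238, 5238, 7000, 5108]
After projecting period 2:
Births: 5238 * 0.426 = 2231
Band 2: 3238 * 0.94 = 3044
Band 3: 5238 * 0.921 = 4824
Band 4: 7000 * 0.959 + 5108 * 0.321 = 6713 + 1640 = 8353
Net migration: Band 2 − 590 → 2454; Band 4 + 20 → 8373
End of period: [2231, 2454, 4824, 8373]
After projecting period 3:
Births: 2454 * 0.426 = 1045
Band 2: 2231 * 0.94 = 2097
Band 3: 2454 * 0.921 = 2260
Band 4: 4824 * 0.959 + 8373 * 0.321 = 4626 + 2688 = 7314
Net migration: Band 2 − 590 → 1507; Band 4 + 20 → 7334
End of period: [1045, 1507, 2260, 7334]
After projecting period 4:
Births: 1507 * 0.426 = 642
Band 2: 1045 * 0.94 = 982
Band 3: 1507 * 0.921 = 1388
Band 4: 2260 * 0.959 + 7334 * 0.321 = 2167 + 2354 = 4521
Net migration: Band 2 − 590 → 392; Band 4 + 20 → 4541
End of period: [642, 392, 1388, 4541]
Scenario B total after 4 periods: 6963
Difference B − A = 6963 − 6387 = 576

576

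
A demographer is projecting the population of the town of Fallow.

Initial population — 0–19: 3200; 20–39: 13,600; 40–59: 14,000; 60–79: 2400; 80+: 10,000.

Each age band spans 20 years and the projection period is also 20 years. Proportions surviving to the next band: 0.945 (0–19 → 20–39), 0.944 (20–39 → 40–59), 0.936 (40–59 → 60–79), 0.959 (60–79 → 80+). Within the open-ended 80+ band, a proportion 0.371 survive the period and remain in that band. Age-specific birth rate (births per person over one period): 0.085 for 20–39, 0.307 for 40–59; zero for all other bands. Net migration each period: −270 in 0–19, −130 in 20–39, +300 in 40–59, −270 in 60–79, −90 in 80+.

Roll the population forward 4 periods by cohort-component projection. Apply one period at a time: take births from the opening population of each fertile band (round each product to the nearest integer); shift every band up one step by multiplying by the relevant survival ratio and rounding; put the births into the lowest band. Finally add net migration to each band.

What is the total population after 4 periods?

18974

— Period 1 —
Births: 13600 * 0.085 = 1156 ; 14000 * 0.307 = 4298 — total 5454
20–39: 3200 * 0.945 = 3024
40–59: 13600 * 0.944 = 12838
60–79: 14000 * 0.936 = 13104
80+: 2400 * 0.959 + 10000 * 0.371 = 2302 + 3710 = 6012
Net migration: 0–19 − 270 → 5184; 20–39 − 130 → 2894; 40–59 + 300 → 13138; 60–79 − 270 → 12834; 80+ − 90 → 5922
Population now: 0–19=5184, 20–39=2894, 40–59=13138, 60–79=12834, 80+=5922
— Period 2 —
Births: 2894 * 0.085 = 246 ; 13138 * 0.307 = 4033 — total 4279
20–39: 5184 * 0.945 = 4899
40–59: 2894 * 0.944 = 2732
60–79: 13138 * 0.936 = 12297
80+: 12834 * 0.959 + 5922 * 0.371 = 12308 + 2197 = 14505
Net migration: 0–19 − 270 → 4009; 20–39 − 130 → 4769; 40–59 + 300 → 3032; 60–79 − 270 → 12027; 80+ − 90 → 14415
Population now: 0–19=4009, 20–39=4769, 40–59=3032, 60–79=12027, 80+=14415
— Period 3 —
Births: 4769 * 0.085 = 405 ; 3032 * 0.307 = 931 — total 1336
20–39: 4009 * 0.945 = 3789
40–59: 4769 * 0.944 = 4502
60–79: 3032 * 0.936 = 2838
80+: 12027 * 0.959 + 14415 * 0.371 = 11534 + 5348 = 16882
Net migration: 0–19 − 270 → 1066; 20–39 − 130 → 3659; 40–59 + 300 → 4802; 60–79 − 270 → 2568; 80+ − 90 → 16792
Population now: 0–19=1066, 20–39=3659, 40–59=4802, 60–79=2568, 80+=16792
— Period 4 —
Births: 3659 * 0.085 = 311 ; 4802 * 0.307 = 1474 — total 1785
20–39: 1066 * 0.945 = 1007
40–59: 3659 * 0.944 = 3454
60–79: 4802 * 0.936 = 4495
80+: 2568 * 0.959 + 16792 * 0.371 = 2463 + 6230 = 8693
Net migration: 0–19 − 270 → 1515; 20–39 − 130 → 877; 40–59 + 300 → 3754; 60–79 − 270 → 4225; 80+ − 90 → 8603
Population now: 0–19=1515, 20–39=877, 40–59=3754, 60–79=4225, 80+=8603
Total after period 4: 1515 + 877 + 3754 + 4225 + 8603 = 18974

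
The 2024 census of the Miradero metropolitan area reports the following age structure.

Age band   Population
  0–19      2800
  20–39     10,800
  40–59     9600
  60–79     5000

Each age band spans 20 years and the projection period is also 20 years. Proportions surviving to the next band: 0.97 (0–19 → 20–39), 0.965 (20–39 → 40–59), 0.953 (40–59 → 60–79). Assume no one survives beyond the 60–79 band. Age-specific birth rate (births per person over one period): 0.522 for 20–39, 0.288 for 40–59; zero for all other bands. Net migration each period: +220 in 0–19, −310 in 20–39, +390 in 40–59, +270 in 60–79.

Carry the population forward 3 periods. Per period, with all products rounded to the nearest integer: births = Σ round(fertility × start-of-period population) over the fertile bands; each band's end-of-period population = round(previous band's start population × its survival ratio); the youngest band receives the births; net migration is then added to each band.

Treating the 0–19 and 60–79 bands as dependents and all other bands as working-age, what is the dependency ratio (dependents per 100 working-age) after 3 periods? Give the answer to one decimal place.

Period 1.
Births: 10800 × 0.522 = 5638  |  9600 × 0.288 = 2765 → total 8403
20–39: 2800 × 0.97 = 2716
40–59: 10800 × 0.965 = 10422
60–79: 9600 × 0.953 = 9149
Net migration: 0–19 + 220 → 8623; 20–39 − 310 → 2406; 40–59 + 390 → 10812; 60–79 + 270 → 9419
→ [8623, 2406, 10812, 9419]
Period 2.
Births: 2406 × 0.522 = 1256  |  10812 × 0.288 = 3114 → total 4370
20–39: 8623 × 0.97 = 8364
40–59: 2406 × 0.965 = 2322
60–79: 10812 × 0.953 = 10304
Net migration: 0–19 + 220 → 4590; 20–39 − 310 → 8054; 40–59 + 390 → 2712; 60–79 + 270 → 10574
→ [4590, 8054, 2712, 10574]
Period 3.
Births: 8054 × 0.522 = 4204  |  2712 × 0.288 = 781 → total 4985
20–39: 4590 × 0.97 = 4452
40–59: 8054 × 0.965 = 7772
60–79: 2712 × 0.953 = 2585
Net migration: 0–19 + 220 → 5205; 20–39 − 310 → 4142; 40–59 + 390 → 8162; 60–79 + 270 → 2855
→ [5205, 4142, 8162, 2855]
Dependents (band 0–19 + band 60–79) = 5205 + 2855 = 8060; working-age = 12304; ratio = 8060/12304 × 100 = 65.5

65.5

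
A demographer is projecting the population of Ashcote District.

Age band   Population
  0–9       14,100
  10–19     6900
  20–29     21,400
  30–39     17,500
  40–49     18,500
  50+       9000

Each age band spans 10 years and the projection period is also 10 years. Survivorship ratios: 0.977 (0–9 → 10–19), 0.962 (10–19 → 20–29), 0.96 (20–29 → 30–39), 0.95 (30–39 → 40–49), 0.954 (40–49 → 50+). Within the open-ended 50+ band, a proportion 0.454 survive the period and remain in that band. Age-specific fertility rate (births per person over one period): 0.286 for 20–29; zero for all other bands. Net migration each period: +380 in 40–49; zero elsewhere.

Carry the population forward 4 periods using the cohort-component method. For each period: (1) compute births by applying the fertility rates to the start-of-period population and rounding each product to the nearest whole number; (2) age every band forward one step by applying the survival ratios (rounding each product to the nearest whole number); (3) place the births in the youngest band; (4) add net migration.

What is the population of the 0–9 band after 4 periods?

Period 1.
Births: 21400 × 0.286 = 6120
10–19: 14100 × 0.977 = 13776
20–29: 6900 × 0.962 = 6638
30–39: 21400 × 0.96 = 20544
40–49: 17500 × 0.95 = 16625
50+: 18500 × 0.954 + 9000 × 0.454 = 17649 + 4086 = 21735
Net migration: 40–49 + 380 → 17005
→ [6120, 13776, 6638, 20544, 17005, 21735]
Period 2.
Births: 6638 × 0.286 = 1898
10–19: 6120 × 0.977 = 5979
20–29: 13776 × 0.962 = 13253
30–39: 6638 × 0.96 = 6372
40–49: 20544 × 0.95 = 19517
50+: 17005 × 0.954 + 21735 × 0.454 = 16223 + 9868 = 26091
Net migration: 40–49 + 380 → 19897
→ [1898, 5979, 13253, 6372, 19897, 26091]
Period 3.
Births: 13253 × 0.286 = 3790
10–19: 1898 × 0.977 = 1854
20–29: 5979 × 0.962 = 5752
30–39: 13253 × 0.96 = 12723
40–49: 6372 × 0.95 = 6053
50+: 19897 × 0.954 + 26091 × 0.454 = 18982 + 11845 = 30827
Net migration: 40–49 + 380 → 6433
→ [3790, 1854, 5752, 12723, 6433, 30827]
Period 4.
Births: 5752 × 0.286 = 1645
10–19: 3790 × 0.977 = 3703
20–29: 1854 × 0.962 = 1784
30–39: 5752 × 0.96 = 5522
40–49: 12723 × 0.95 = 12087
50+: 6433 × 0.954 + 30827 × 0.454 = 6137 + 13995 = 20132
Net migration: 40–49 + 380 → 12467
→ [1645, 3703, 1784, 5522, 12467, 20132]

1645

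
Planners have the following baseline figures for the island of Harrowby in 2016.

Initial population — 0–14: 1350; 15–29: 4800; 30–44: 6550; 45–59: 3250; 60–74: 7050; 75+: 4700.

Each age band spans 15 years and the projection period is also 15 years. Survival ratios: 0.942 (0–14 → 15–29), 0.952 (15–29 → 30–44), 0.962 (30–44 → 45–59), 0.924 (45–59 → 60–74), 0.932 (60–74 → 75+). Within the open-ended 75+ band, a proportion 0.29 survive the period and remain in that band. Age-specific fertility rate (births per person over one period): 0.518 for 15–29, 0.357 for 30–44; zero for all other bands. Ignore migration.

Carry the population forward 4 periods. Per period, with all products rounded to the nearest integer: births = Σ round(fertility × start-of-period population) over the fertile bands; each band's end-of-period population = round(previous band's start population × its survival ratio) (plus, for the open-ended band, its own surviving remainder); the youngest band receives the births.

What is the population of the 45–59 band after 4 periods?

After projecting period 1:
Births: 4800 × 0.518 = 2486  |  6550 × 0.357 = 2338 → total 4824
15–29: 1350 × 0.942 = 1272
30–44: 4800 × 0.952 = 4570
45–59: 6550 × 0.962 = 6301
60–74: 3250 × 0.924 = 3003
75+: 7050 × 0.932 + 4700 × 0.29 = 6571 + 1363 = 7934
Population now: 0–14=4824, 15–29=1272, 30–44=4570, 45–59=6301, 60–74=3003, 75+=7934
After projecting period 2:
Births: 1272 × 0.518 = 659  |  4570 × 0.357 = 1631 → total 2290
15–29: 4824 × 0.942 = 4544
30–44: 1272 × 0.952 = 1211
45–59: 4570 × 0.962 = 4396
60–74: 6301 × 0.924 = 5822
75+: 3003 × 0.932 + 7934 × 0.29 = 2799 + 2301 = 5100
Population now: 0–14=2290, 15–29=4544, 30–44=1211, 45–59=4396, 60–74=5822, 75+=5100
After projecting period 3:
Births: 4544 × 0.518 = 2354  |  1211 × 0.357 = 432 → total 2786
15–29: 2290 × 0.942 = 2157
30–44: 4544 × 0.952 = 4326
45–59: 1211 × 0.962 = 1165
60–74: 4396 × 0.924 = 4062
75+: 5822 × 0.932 + 5100 × 0.29 = 5426 + 1479 = 6905
Population now: 0–14=2786, 15–29=2157, 30–44=4326, 45–59=1165, 60–74=4062, 75+=6905
After projecting period 4:
Births: 2157 × 0.518 = 1117  |  4326 × 0.357 = 1544 → total 2661
15–29: 2786 × 0.942 = 2624
30–44: 2157 × 0.952 = 2053
45–59: 4326 × 0.962 = 4162
60–74: 1165 × 0.924 = 1076
75+: 4062 × 0.932 + 6905 × 0.29 = 3786 + 2002 = 5788
Population now: 0–14=2661, 15–29=2624, 30–44=2053, 45–59=4162, 60–74=1076, 75+=5788

4162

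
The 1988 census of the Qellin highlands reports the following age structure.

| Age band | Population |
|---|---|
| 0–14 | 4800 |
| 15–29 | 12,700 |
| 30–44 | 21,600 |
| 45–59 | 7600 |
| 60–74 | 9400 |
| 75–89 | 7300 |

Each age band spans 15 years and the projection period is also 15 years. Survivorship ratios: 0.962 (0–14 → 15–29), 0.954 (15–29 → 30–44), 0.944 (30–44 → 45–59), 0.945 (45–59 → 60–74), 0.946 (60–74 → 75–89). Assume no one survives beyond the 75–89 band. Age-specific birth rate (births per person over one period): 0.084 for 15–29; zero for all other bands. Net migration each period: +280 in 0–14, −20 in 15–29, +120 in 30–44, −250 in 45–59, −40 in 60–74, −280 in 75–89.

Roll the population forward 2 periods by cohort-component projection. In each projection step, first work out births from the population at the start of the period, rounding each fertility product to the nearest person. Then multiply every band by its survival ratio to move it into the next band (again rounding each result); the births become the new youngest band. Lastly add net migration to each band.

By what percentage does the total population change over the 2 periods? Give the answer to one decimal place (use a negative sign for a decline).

-31.8

Period 1.
Births: 12700 * 0.084 = 1067
15–29: 4800 * 0.962 = 4618
30–44: 12700 * 0.954 = 12116
45–59: 21600 * 0.944 = 20390
60–74: 7600 * 0.945 = 7182
75–89: 9400 * 0.946 = 8892
Net migration: 0–14 + 280 → 1347; 15–29 − 20 → 4598; 30–44 + 120 → 12236; 45–59 − 250 → 20140; 60–74 − 40 → 7142; 75–89 − 280 → 8612
End of period: [1347, 4598, 12236, 20140, 7142, 8612]
Period 2.
Births: 4598 * 0.084 = 386
15–29: 1347 * 0.962 = 1296
30–44: 4598 * 0.954 = 4386
45–59: 12236 * 0.944 = 11551
60–74: 20140 * 0.945 = 19032
75–89: 7142 * 0.946 = 6756
Net migration: 0–14 + 280 → 666; 15–29 − 20 → 1276; 30–44 + 120 → 4506; 45–59 − 250 → 11301; 60–74 − 40 → 18992; 75–89 − 280 → 6476
End of period: [666, 1276, 4506, 11301, 18992, 6476]
Total: 63400 → 43217; change = -20183; percentage change = -31.8%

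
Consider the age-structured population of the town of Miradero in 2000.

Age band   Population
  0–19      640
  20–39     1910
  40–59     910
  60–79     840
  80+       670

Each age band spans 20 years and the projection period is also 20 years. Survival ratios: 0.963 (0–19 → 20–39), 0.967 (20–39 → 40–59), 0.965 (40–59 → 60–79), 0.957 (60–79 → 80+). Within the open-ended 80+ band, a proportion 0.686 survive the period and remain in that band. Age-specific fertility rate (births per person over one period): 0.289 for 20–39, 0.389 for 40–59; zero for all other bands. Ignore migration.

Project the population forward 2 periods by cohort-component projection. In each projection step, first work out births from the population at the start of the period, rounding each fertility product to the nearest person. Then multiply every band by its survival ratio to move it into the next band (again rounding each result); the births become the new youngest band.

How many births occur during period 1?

906

Let group 1 be 0–19 through group 5 = 80+.
Period 1.
Births: 1910 × 0.289 = 552 ; 910 × 0.389 = 354 → total 906
Group 2: 640 × 0.963 = 616
Group 3: 1910 × 0.967 = 1847
Group 4: 910 × 0.965 = 878
Group 5: 840 × 0.957 + 670 × 0.686 = 804 + 460 = 1264
Population now: 0–19=906, 20–39=616, 40–59=1847, 60–79=878, 80+=1264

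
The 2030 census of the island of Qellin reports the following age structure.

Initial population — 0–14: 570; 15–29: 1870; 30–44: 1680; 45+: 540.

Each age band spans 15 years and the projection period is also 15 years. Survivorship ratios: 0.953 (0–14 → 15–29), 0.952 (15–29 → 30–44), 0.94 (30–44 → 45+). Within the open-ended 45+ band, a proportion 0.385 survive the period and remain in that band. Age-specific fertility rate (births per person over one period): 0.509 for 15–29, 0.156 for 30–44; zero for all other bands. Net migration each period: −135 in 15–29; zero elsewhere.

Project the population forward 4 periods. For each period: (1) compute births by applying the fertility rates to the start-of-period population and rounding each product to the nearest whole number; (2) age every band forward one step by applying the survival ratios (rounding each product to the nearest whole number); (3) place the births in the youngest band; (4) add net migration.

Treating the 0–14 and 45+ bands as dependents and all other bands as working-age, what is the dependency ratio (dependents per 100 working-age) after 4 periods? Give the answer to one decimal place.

235.8

Period 1:
Births: 1870 * 0.509 = 952  |  1680 * 0.156 = 262 → total 1214
15–29: 570 * 0.953 = 543
30–44: 1870 * 0.952 = 1780
45+: 1680 * 0.94 + 540 * 0.385 = 1579 + 208 = 1787
Net migration: 15–29 − 135 → 408
Population now: 0–14=1214, 15–29=408, 30–44=1780, 45+=1787
Period 2:
Births: 408 * 0.509 = 208  |  1780 * 0.156 = 278 → total 486
15–29: 1214 * 0.953 = 1157
30–44: 408 * 0.952 = 388
45+: 1780 * 0.94 + 1787 * 0.385 = 1673 + 688 = 2361
Net migration: 15–29 − 135 → 1022
Population now: 0–14=486, 15–29=1022, 30–44=388, 45+=2361
Period 3:
Births: 1022 * 0.509 = 520  |  388 * 0.156 = 61 → total 581
15–29: 486 * 0.953 = 463
30–44: 1022 * 0.952 = 973
45+: 388 * 0.94 + 2361 * 0.385 = 365 + 909 = 1274
Net migration: 15–29 − 135 → 328
Population now: 0–14=581, 15–29=328, 30–44=973, 45+=1274
Period 4:
Births: 328 * 0.509 = 167  |  973 * 0.156 = 152 → total 319
15–29: 581 * 0.953 = 554
30–44: 328 * 0.952 = 312
45+: 973 * 0.94 + 1274 * 0.385 = 915 + 490 = 1405
Net migration: 15–29 − 135 → 419
Population now: 0–14=319, 15–29=419, 30–44=312, 45+=1405
Dependents (band 0–14 + band 45+) = 319 + 1405 = 1724; working-age = 731; ratio = 1724/731 × 100 = 235.8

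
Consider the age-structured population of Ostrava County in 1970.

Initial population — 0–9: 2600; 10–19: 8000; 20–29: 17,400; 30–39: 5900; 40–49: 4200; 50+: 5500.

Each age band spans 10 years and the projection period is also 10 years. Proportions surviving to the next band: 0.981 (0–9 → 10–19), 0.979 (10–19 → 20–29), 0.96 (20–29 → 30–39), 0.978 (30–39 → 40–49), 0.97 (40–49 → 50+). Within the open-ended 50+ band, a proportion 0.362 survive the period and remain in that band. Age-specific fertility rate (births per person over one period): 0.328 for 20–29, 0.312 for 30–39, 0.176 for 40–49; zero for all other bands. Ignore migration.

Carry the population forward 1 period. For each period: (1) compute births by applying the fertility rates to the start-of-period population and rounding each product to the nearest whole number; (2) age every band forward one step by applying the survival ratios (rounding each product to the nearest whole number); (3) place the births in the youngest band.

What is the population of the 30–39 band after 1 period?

Numbering the groups 1..6 from youngest to oldest:
Period 1.
Births: 17400 * 0.328 = 5707  |  5900 * 0.312 = 1841  |  4200 * 0.176 = 739 → 8287
Group 2: 2600 * 0.981 = 2551
Group 3: 8000 * 0.979 = 7832
Group 4: 17400 * 0.96 = 16704
Group 5: 5900 * 0.978 = 5770
Group 6: 4200 * 0.97 + 5500 * 0.362 = 4074 + 1991 = 6065
→ [8287, 2551, 7832, 16704, 5770, 6065]

16704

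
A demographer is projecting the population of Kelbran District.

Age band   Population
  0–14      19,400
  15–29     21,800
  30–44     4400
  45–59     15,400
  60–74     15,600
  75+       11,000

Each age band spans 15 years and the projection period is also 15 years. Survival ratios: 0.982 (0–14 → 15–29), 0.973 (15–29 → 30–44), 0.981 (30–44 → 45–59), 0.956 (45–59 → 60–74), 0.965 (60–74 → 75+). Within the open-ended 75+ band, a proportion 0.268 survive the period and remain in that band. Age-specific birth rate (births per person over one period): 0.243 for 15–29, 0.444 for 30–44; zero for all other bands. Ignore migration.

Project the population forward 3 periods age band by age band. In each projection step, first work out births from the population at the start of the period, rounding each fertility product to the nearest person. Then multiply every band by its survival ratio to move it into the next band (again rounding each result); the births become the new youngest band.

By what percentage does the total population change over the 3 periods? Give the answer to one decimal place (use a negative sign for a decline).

After projecting period 1:
Births: 21800 * 0.243 = 5297, 4400 * 0.444 = 1954 → total 7251
15–29: 19400 * 0.982 = 19051
30–44: 21800 * 0.973 = 21211
45–59: 4400 * 0.981 = 4316
60–74: 15400 * 0.956 = 14722
75+: 15600 * 0.965 + 11000 * 0.268 = 15054 + 2948 = 18002
Giving 7251 / 19051 / 21211 / 4316 / 14722 / 18002.
After projecting period 2:
Births: 19051 * 0.243 = 4629, 21211 * 0.444 = 9418 → total 14047
15–29: 7251 * 0.982 = 7120
30–44: 19051 * 0.973 = 18537
45–59: 21211 * 0.981 = 20808
60–74: 4316 * 0.956 = 4126
75+: 14722 * 0.965 + 18002 * 0.268 = 14207 + 4825 = 19032
Giving 14047 / 7120 / 18537 / 20808 / 4126 / 19032.
After projecting period 3:
Births: 7120 * 0.243 = 1730, 18537 * 0.444 = 8230 → total 9960
15–29: 14047 * 0.982 = 13794
30–44: 7120 * 0.973 = 6928
45–59: 18537 * 0.981 = 18185
60–74: 20808 * 0.956 = 19892
75+: 4126 * 0.965 + 19032 * 0.268 = 3982 + 5101 = 9083
Giving 9960 / 13794 / 6928 / 18185 / 19892 / 9083.
Total: 87600 → 77842; change = -9758; percentage change = -11.1%

-11.1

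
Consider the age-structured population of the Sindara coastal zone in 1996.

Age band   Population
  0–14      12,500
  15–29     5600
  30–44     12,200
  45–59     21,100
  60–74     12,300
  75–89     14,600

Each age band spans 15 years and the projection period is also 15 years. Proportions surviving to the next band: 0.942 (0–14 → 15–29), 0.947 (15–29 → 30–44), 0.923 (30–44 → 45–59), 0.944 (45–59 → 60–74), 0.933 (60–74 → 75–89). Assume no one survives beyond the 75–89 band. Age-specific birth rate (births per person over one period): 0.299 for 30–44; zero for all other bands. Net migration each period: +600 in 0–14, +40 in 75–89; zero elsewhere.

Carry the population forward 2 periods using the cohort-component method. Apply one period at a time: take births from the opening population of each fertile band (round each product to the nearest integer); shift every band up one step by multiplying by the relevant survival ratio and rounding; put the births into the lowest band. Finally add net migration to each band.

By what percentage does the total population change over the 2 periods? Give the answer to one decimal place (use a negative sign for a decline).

[period 1]
Births: 12200 * 0.299 = 3648
15–29: 12500 * 0.942 = 11775
30–44: 5600 * 0.947 = 5303
45–59: 12200 * 0.923 = 11261
60–74: 21100 * 0.944 = 19918
75–89: 12300 * 0.933 = 11476
Net migration: 0–14 + 600 → 4248; 75–89 + 40 → 11516
End of period: [4248, 11775, 5303, 11261, 19918, 11516]
[period 2]
Births: 5303 * 0.299 = 1586
15–29: 4248 * 0.942 = 4002
30–44: 11775 * 0.947 = 11151
45–59: 5303 * 0.923 = 4895
60–74: 11261 * 0.944 = 10630
75–89: 19918 * 0.933 = 18583
Net migration: 0–14 + 600 → 2186; 75–89 + 40 → 18623
End of period: [2186, 4002, 11151, 4895, 10630, 18623]
Total: 78300 → 51487; change = -26813; percentage change = -34.2%

-34.2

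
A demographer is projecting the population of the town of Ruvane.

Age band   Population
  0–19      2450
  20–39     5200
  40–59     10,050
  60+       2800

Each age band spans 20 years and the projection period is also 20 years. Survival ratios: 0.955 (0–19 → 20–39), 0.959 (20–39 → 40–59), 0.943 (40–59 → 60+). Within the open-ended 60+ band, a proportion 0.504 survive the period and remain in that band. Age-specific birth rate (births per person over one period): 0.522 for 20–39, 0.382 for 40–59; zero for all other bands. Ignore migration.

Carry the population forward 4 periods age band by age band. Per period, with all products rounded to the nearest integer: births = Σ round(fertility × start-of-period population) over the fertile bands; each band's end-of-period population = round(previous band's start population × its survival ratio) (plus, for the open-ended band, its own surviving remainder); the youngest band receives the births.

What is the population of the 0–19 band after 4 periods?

Let group 1 be 0–19 through group 4 = 60+.
— Period 1 —
Births: 5200 × 0.522 = 2714  |  10050 × 0.382 = 3839 — total 6553
Group 2: 2450 × 0.955 = 2340
Group 3: 5200 × 0.959 = 4987
Group 4: 10050 × 0.943 + 2800 × 0.504 = 9477 + 1411 = 10888
Population now: 0–19=6553, 20–39=2340, 40–59=4987, 60+=10888
— Period 2 —
Births: 2340 × 0.522 = 1221  |  4987 × 0.382 = 1905 — total 3126
Group 2: 6553 × 0.955 = 6258
Group 3: 2340 × 0.959 = 2244
Group 4: 4987 × 0.943 + 10888 × 0.504 = 4703 + 5488 = 10191
Population now: 0–19=3126, 20–39=6258, 40–59=2244, 60+=10191
— Period 3 —
Births: 6258 × 0.522 = 3267  |  2244 × 0.382 = 857 — total 4124
Group 2: 3126 × 0.955 = 2985
Group 3: 6258 × 0.959 = 6001
Group 4: 2244 × 0.943 + 10191 × 0.504 = 2116 + 5136 = 7252
Population now: 0–19=4124, 20–39=2985, 40–59=6001, 60+=7252
— Period 4 —
Births: 2985 × 0.522 = 1558  |  6001 × 0.382 = 2292 — total 3850
Group 2: 4124 × 0.955 = 3938
Group 3: 2985 × 0.959 = 2863
Group 4: 6001 × 0.943 + 7252 × 0.504 = 5659 + 3655 = 9314
Population now: 0–19=3850, 20–39=3938, 40–59=2863, 60+=9314

3850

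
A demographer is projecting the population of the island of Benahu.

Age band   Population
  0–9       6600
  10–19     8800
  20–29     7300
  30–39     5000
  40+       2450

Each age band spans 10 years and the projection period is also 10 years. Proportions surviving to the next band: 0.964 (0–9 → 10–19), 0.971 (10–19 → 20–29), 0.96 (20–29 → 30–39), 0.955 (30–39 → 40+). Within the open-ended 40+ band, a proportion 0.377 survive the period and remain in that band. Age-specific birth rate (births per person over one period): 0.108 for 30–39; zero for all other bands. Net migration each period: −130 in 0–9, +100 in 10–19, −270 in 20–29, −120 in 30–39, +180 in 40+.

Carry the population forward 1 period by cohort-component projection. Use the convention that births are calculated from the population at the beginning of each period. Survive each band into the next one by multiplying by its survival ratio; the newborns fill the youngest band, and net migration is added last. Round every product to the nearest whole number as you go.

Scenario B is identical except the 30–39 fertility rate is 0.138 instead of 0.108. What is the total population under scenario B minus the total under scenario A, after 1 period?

150

Call the groups 1 to 5, youngest first.
Period 1.
Births: 5000 × 0.108 = 540
Group 2: 6600 × 0.964 = 6362
Group 3: 8800 × 0.971 = 8545
Group 4: 7300 × 0.96 = 7008
Group 5: 5000 × 0.955 + 2450 × 0.377 = 4775 + 924 = 5699
Net migration: Group 1 − 130 → 410; Group 2 + 100 → 6462; Group 3 − 270 → 8275; Group 4 − 120 → 6888; Group 5 + 180 → 5879
End of period: [410, 6462, 8275, 6888, 5879]
Scenario A total after 1 period: 27914
Scenario B projection —
Period 1.
Births: 5000 × 0.138 = 690
Group 2: 6600 × 0.964 = 6362
Group 3: 8800 × 0.971 = 8545
Group 4: 7300 × 0.96 = 7008
Group 5: 5000 × 0.955 + 2450 × 0.377 = 4775 + 924 = 5699
Net migration: Group 1 − 130 → 560; Group 2 + 100 → 6462; Group 3 − 270 → 8275; Group 4 − 120 → 6888; Group 5 + 180 → 5879
End of period: [560, 6462, 8275, 6888, 5879]
Scenario B total after 1 period: 28064
Difference B − A = 28064 − 27914 = 150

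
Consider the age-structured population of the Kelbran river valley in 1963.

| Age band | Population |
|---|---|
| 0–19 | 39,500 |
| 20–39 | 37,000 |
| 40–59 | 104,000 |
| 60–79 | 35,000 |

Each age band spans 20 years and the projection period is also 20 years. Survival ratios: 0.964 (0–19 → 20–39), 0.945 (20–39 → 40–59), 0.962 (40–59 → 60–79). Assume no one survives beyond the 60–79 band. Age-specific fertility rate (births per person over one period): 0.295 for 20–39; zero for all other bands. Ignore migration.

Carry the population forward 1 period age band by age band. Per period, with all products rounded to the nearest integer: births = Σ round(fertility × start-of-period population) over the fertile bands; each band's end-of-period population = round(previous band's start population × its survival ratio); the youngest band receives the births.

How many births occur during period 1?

(Groups numbered youngest = 1 to oldest = 4.)
[period 1]
Births: 37000 * 0.295 = 10915
Group 2: 39500 * 0.964 = 38078
Group 3: 37000 * 0.945 = 34965
Group 4: 104000 * 0.962 = 100048
Population now: 0–19=10915, 20–39=38078, 40–59=34965, 60–79=100048

10915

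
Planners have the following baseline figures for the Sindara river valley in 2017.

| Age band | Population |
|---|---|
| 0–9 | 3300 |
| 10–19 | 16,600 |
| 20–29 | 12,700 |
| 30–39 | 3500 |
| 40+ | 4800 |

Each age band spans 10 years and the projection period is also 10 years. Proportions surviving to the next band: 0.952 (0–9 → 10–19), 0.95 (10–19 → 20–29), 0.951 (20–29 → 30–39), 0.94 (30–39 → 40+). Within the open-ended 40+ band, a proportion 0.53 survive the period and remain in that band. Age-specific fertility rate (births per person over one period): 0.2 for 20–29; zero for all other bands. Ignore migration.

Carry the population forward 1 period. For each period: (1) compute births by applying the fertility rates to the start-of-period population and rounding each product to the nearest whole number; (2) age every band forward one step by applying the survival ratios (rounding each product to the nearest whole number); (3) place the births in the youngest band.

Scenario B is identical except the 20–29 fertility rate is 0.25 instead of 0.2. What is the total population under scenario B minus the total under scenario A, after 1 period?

[period 1]
Births: 12700 × 0.2 = 2540
10–19: 3300 × 0.952 = 3142
20–29: 16600 × 0.95 = 15770
30–39: 12700 × 0.951 = 12078
40+: 3500 × 0.94 + 4800 × 0.53 = 3290 + 2544 = 5834
End of period: [2540, 3142, 15770, 12078, 5834]
Scenario A total after 1 period: 39364
Scenario B projection —
[period 1]
Births: 12700 × 0.25 = 3175
10–19: 3300 × 0.952 = 3142
20–29: 16600 × 0.95 = 15770
30–39: 12700 × 0.951 = 12078
40+: 3500 × 0.94 + 4800 × 0.53 = 3290 + 2544 = 5834
End of period: [3175, 3142, 15770, 12078, 5834]
Scenario B total after 1 period: 39999
Difference B − A = 39999 − 39364 = 635

635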